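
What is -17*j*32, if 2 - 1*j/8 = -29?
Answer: -134912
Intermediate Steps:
j = 248 (j = 16 - 8*(-29) = 16 + 232 = 248)
-17*j*32 = -17*248*32 = -4216*32 = -134912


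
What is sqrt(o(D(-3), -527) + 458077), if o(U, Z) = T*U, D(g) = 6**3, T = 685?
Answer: sqrt(606037) ≈ 778.48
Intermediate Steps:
D(g) = 216
o(U, Z) = 685*U
sqrt(o(D(-3), -527) + 458077) = sqrt(685*216 + 458077) = sqrt(147960 + 458077) = sqrt(606037)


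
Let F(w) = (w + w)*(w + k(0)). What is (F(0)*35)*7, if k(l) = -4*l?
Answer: 0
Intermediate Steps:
F(w) = 2*w² (F(w) = (w + w)*(w - 4*0) = (2*w)*(w + 0) = (2*w)*w = 2*w²)
(F(0)*35)*7 = ((2*0²)*35)*7 = ((2*0)*35)*7 = (0*35)*7 = 0*7 = 0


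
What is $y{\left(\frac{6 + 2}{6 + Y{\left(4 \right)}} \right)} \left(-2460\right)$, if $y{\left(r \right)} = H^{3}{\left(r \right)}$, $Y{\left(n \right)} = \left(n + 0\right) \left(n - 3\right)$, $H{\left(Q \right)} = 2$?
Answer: $-19680$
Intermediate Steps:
$Y{\left(n \right)} = n \left(-3 + n\right)$
$y{\left(r \right)} = 8$ ($y{\left(r \right)} = 2^{3} = 8$)
$y{\left(\frac{6 + 2}{6 + Y{\left(4 \right)}} \right)} \left(-2460\right) = 8 \left(-2460\right) = -19680$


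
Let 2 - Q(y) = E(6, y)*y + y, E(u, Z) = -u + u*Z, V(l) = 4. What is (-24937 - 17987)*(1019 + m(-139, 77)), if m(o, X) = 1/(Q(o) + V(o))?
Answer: -5100688280016/116615 ≈ -4.3740e+7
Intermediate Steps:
E(u, Z) = -u + Z*u
Q(y) = 2 - y - y*(-6 + 6*y) (Q(y) = 2 - ((6*(-1 + y))*y + y) = 2 - ((-6 + 6*y)*y + y) = 2 - (y*(-6 + 6*y) + y) = 2 - (y + y*(-6 + 6*y)) = 2 + (-y - y*(-6 + 6*y)) = 2 - y - y*(-6 + 6*y))
m(o, X) = 1/(6 - o - 6*o*(-1 + o)) (m(o, X) = 1/((2 - o - 6*o*(-1 + o)) + 4) = 1/(6 - o - 6*o*(-1 + o)))
(-24937 - 17987)*(1019 + m(-139, 77)) = (-24937 - 17987)*(1019 - 1/(-6 - 139 + 6*(-139)*(-1 - 139))) = -42924*(1019 - 1/(-6 - 139 + 6*(-139)*(-140))) = -42924*(1019 - 1/(-6 - 139 + 116760)) = -42924*(1019 - 1/116615) = -42924*118830684/116615 = -5100688280016/116615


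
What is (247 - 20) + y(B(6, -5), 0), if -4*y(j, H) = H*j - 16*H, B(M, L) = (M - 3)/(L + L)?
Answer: 227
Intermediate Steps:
B(M, L) = (-3 + M)/(2*L) (B(M, L) = (-3 + M)/((2*L)) = (-3 + M)*(1/(2*L)) = (-3 + M)/(2*L))
y(j, H) = 4*H - H*j/4 (y(j, H) = -(H*j - 16*H)/4 = -(-16*H + H*j)/4 = 4*H - H*j/4)
(247 - 20) + y(B(6, -5), 0) = (247 - 20) + (¼)*0*(16 - (-3 + 6)/(2*(-5))) = 227 + (¼)*0*(16 - (-1)*3/(2*5)) = 227 + (¼)*0*(16 - 1*(-3/10)) = 227 + (¼)*0*(16 + 3/10) = 227 + (¼)*0*(163/10) = 227 + 0 = 227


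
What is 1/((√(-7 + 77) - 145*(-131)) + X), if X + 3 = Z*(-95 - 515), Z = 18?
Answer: 4006/32096037 - √70/64192074 ≈ 0.00012468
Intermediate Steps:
X = -10983 (X = -3 + 18*(-95 - 515) = -3 + 18*(-610) = -3 - 10980 = -10983)
1/((√(-7 + 77) - 145*(-131)) + X) = 1/((√(-7 + 77) - 145*(-131)) - 10983) = 1/((√70 + 18995) - 10983) = 1/((18995 + √70) - 10983) = 1/(8012 + √70)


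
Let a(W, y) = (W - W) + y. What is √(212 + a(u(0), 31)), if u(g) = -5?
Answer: 9*√3 ≈ 15.588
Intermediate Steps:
a(W, y) = y (a(W, y) = 0 + y = y)
√(212 + a(u(0), 31)) = √(212 + 31) = √243 = 9*√3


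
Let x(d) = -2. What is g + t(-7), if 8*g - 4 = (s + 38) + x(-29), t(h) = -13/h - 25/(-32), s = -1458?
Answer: -39113/224 ≈ -174.61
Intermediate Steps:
t(h) = 25/32 - 13/h (t(h) = -13/h - 25*(-1/32) = -13/h + 25/32 = 25/32 - 13/h)
g = -709/4 (g = ½ + ((-1458 + 38) - 2)/8 = ½ + (-1420 - 2)/8 = ½ + (⅛)*(-1422) = ½ - 711/4 = -709/4 ≈ -177.25)
g + t(-7) = -709/4 + (25/32 - 13/(-7)) = -709/4 + (25/32 - 13*(-⅐)) = -709/4 + (25/32 + 13/7) = -709/4 + 591/224 = -39113/224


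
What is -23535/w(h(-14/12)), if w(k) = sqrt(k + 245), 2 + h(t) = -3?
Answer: -1569*sqrt(15)/4 ≈ -1519.2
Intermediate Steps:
h(t) = -5 (h(t) = -2 - 3 = -5)
w(k) = sqrt(245 + k)
-23535/w(h(-14/12)) = -23535/sqrt(245 - 5) = -23535*sqrt(15)/60 = -1569*sqrt(15)/4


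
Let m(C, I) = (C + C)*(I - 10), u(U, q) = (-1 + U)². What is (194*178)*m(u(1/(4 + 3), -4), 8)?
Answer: -4972608/49 ≈ -1.0148e+5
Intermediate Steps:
m(C, I) = 2*C*(-10 + I) (m(C, I) = (2*C)*(-10 + I) = 2*C*(-10 + I))
(194*178)*m(u(1/(4 + 3), -4), 8) = (194*178)*(2*(-1 + 1/(4 + 3))²*(-10 + 8)) = 34532*(2*(-1 + 1/7)²*(-2)) = 34532*(2*(-1 + ⅐)²*(-2)) = 34532*(2*(-6/7)²*(-2)) = 34532*(2*(36/49)*(-2)) = 34532*(-144/49) = -4972608/49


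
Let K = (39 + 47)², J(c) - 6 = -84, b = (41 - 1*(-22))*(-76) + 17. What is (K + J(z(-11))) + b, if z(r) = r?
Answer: 2547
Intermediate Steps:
b = -4771 (b = (41 + 22)*(-76) + 17 = 63*(-76) + 17 = -4788 + 17 = -4771)
J(c) = -78 (J(c) = 6 - 84 = -78)
K = 7396 (K = 86² = 7396)
(K + J(z(-11))) + b = (7396 - 78) - 4771 = 7318 - 4771 = 2547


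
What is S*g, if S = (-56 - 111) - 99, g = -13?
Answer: 3458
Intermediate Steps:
S = -266 (S = -167 - 99 = -266)
S*g = -266*(-13) = 3458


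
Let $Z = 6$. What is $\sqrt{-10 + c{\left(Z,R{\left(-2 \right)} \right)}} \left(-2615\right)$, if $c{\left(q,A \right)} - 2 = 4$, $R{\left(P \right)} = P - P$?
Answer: $- 5230 i \approx - 5230.0 i$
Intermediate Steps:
$R{\left(P \right)} = 0$
$c{\left(q,A \right)} = 6$ ($c{\left(q,A \right)} = 2 + 4 = 6$)
$\sqrt{-10 + c{\left(Z,R{\left(-2 \right)} \right)}} \left(-2615\right) = \sqrt{-10 + 6} \left(-2615\right) = \sqrt{-4} \left(-2615\right) = 2 i \left(-2615\right) = - 5230 i$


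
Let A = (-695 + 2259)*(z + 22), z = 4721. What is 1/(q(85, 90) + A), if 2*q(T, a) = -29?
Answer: 2/14836075 ≈ 1.3481e-7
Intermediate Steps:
q(T, a) = -29/2 (q(T, a) = (½)*(-29) = -29/2)
A = 7418052 (A = (-695 + 2259)*(4721 + 22) = 1564*4743 = 7418052)
1/(q(85, 90) + A) = 1/(-29/2 + 7418052) = 1/(14836075/2) = 2/14836075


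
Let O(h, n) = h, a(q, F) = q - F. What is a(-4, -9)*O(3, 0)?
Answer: 15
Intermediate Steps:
a(-4, -9)*O(3, 0) = (-4 - 1*(-9))*3 = (-4 + 9)*3 = 5*3 = 15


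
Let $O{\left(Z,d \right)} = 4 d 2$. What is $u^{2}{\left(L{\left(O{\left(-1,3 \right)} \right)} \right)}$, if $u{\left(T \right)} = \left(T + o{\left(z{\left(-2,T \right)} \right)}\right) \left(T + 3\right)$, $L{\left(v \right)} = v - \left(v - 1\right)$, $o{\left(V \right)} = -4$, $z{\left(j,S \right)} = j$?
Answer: $144$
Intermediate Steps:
$O{\left(Z,d \right)} = 8 d$
$L{\left(v \right)} = 1$ ($L{\left(v \right)} = v - \left(-1 + v\right) = 1$)
$u{\left(T \right)} = \left(-4 + T\right) \left(3 + T\right)$ ($u{\left(T \right)} = \left(T - 4\right) \left(T + 3\right) = \left(-4 + T\right) \left(3 + T\right)$)
$u^{2}{\left(L{\left(O{\left(-1,3 \right)} \right)} \right)} = \left(-12 + 1^{2} - 1\right)^{2} = \left(-12 + 1 - 1\right)^{2} = \left(-12\right)^{2} = 144$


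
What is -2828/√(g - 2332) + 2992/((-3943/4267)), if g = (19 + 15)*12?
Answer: -12766864/3943 + 1414*I*√481/481 ≈ -3237.9 + 64.473*I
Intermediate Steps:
g = 408 (g = 34*12 = 408)
-2828/√(g - 2332) + 2992/((-3943/4267)) = -2828/√(408 - 2332) + 2992/((-3943/4267)) = -2828*(-I*√481/962) + 2992/((-3943*1/4267)) = -2828*(-I*√481/962) + 2992/(-3943/4267) = -(-1414)*I*√481/481 + 2992*(-4267/3943) = 1414*I*√481/481 - 12766864/3943 = -12766864/3943 + 1414*I*√481/481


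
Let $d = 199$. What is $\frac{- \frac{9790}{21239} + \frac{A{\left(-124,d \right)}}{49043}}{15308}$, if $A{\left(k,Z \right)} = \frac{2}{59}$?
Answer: $- \frac{7081921188}{235191470376661} \approx -3.0111 \cdot 10^{-5}$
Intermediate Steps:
$A{\left(k,Z \right)} = \frac{2}{59}$ ($A{\left(k,Z \right)} = 2 \cdot \frac{1}{59} = \frac{2}{59}$)
$\frac{- \frac{9790}{21239} + \frac{A{\left(-124,d \right)}}{49043}}{15308} = \frac{- \frac{9790}{21239} + \frac{2}{59 \cdot 49043}}{15308} = \left(\left(-9790\right) \frac{1}{21239} + \frac{2}{59} \cdot \frac{1}{49043}\right) \frac{1}{15308} = \left(- \frac{9790}{21239} + \frac{2}{2893537}\right) \frac{1}{15308} = \left(- \frac{28327684752}{61455832343}\right) \frac{1}{15308} = - \frac{7081921188}{235191470376661}$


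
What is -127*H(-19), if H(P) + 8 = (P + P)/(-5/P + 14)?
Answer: 367030/271 ≈ 1354.4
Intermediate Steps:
H(P) = -8 + 2*P/(14 - 5/P) (H(P) = -8 + (P + P)/(-5/P + 14) = -8 + (2*P)/(14 - 5/P) = -8 + 2*P/(14 - 5/P))
-127*H(-19) = -254*(20 + (-19)² - 56*(-19))/(-5 + 14*(-19)) = -254*(20 + 361 + 1064)/(-5 - 266) = -254*1445/(-271) = -254*(-1)*1445/271 = -127*(-2890/271) = 367030/271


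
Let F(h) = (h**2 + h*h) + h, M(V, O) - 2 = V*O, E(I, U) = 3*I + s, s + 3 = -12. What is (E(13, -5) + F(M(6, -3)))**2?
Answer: 270400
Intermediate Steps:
s = -15 (s = -3 - 12 = -15)
E(I, U) = -15 + 3*I (E(I, U) = 3*I - 15 = -15 + 3*I)
M(V, O) = 2 + O*V (M(V, O) = 2 + V*O = 2 + O*V)
F(h) = h + 2*h**2 (F(h) = (h**2 + h**2) + h = 2*h**2 + h = h + 2*h**2)
(E(13, -5) + F(M(6, -3)))**2 = ((-15 + 3*13) + (2 - 3*6)*(1 + 2*(2 - 3*6)))**2 = ((-15 + 39) + (2 - 18)*(1 + 2*(2 - 18)))**2 = (24 - 16*(1 + 2*(-16)))**2 = (24 - 16*(1 - 32))**2 = (24 - 16*(-31))**2 = (24 + 496)**2 = 520**2 = 270400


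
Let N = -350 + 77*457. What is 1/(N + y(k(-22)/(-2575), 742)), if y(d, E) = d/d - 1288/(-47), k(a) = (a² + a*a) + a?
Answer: 47/1638768 ≈ 2.8680e-5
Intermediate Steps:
k(a) = a + 2*a² (k(a) = (a² + a²) + a = 2*a² + a = a + 2*a²)
N = 34839 (N = -350 + 35189 = 34839)
y(d, E) = 1335/47 (y(d, E) = 1 - 1288*(-1/47) = 1 + 1288/47 = 1335/47)
1/(N + y(k(-22)/(-2575), 742)) = 1/(34839 + 1335/47) = 1/(1638768/47) = 47/1638768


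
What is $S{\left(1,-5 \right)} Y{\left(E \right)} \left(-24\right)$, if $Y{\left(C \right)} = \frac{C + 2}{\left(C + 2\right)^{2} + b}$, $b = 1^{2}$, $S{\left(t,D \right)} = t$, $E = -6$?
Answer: $\frac{96}{17} \approx 5.6471$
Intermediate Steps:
$b = 1$
$Y{\left(C \right)} = \frac{2 + C}{1 + \left(2 + C\right)^{2}}$ ($Y{\left(C \right)} = \frac{C + 2}{\left(C + 2\right)^{2} + 1} = \frac{2 + C}{\left(2 + C\right)^{2} + 1} = \frac{2 + C}{1 + \left(2 + C\right)^{2}}$)
$S{\left(1,-5 \right)} Y{\left(E \right)} \left(-24\right) = 1 \frac{2 - 6}{1 + \left(2 - 6\right)^{2}} \left(-24\right) = 1 \frac{1}{1 + \left(-4\right)^{2}} \left(-4\right) \left(-24\right) = 1 \frac{1}{1 + 16} \left(-4\right) \left(-24\right) = 1 \cdot \frac{1}{17} \left(-4\right) \left(-24\right) = 1 \left(- \frac{4}{17}\right) \left(-24\right) = \left(- \frac{4}{17}\right) \left(-24\right) = \frac{96}{17}$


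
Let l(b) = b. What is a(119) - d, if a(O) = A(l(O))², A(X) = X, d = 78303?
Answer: -64142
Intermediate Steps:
a(O) = O²
a(119) - d = 119² - 1*78303 = 14161 - 78303 = -64142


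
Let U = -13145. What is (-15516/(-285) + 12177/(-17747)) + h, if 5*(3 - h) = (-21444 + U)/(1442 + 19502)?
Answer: 2015764453093/35310850960 ≈ 57.086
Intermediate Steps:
h = 348749/104720 (h = 3 - (-21444 - 13145)/(5*(1442 + 19502)) = 3 - (-34589)/(5*20944) = 3 - ⅕*(-34589/20944) = 3 + 34589/104720 = 348749/104720 ≈ 3.3303)
(-15516/(-285) + 12177/(-17747)) + h = (-15516/(-285) + 12177/(-17747)) + 348749/104720 = (-15516*(-1/285) + 12177*(-1/17747)) + 348749/104720 = (5172/95 - 12177/17747) + 348749/104720 = 90630669/1685965 + 348749/104720 = 2015764453093/35310850960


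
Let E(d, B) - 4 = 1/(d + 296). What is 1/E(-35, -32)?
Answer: 261/1045 ≈ 0.24976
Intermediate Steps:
E(d, B) = 4 + 1/(296 + d) (E(d, B) = 4 + 1/(d + 296) = 4 + 1/(296 + d))
1/E(-35, -32) = 1/((1185 + 4*(-35))/(296 - 35)) = 1/((1185 - 140)/261) = 1/((1/261)*1045) = 1/(1045/261) = 261/1045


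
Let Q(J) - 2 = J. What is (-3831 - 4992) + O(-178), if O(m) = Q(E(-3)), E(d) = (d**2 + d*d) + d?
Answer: -8806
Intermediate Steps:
E(d) = d + 2*d**2 (E(d) = (d**2 + d**2) + d = 2*d**2 + d = d + 2*d**2)
Q(J) = 2 + J
O(m) = 17 (O(m) = 2 - 3*(1 + 2*(-3)) = 2 - 3*(1 - 6) = 2 - 3*(-5) = 2 + 15 = 17)
(-3831 - 4992) + O(-178) = (-3831 - 4992) + 17 = -8823 + 17 = -8806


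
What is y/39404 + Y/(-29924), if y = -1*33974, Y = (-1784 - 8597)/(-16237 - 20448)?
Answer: -9323943300621/10814052870940 ≈ -0.86221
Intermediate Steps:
Y = 10381/36685 (Y = -10381/(-36685) = -10381*(-1/36685) = 10381/36685 ≈ 0.28298)
y = -33974
y/39404 + Y/(-29924) = -33974/39404 + (10381/36685)/(-29924) = -33974*1/39404 + (10381/36685)*(-1/29924) = -16987/19702 - 10381/1097761940 = -9323943300621/10814052870940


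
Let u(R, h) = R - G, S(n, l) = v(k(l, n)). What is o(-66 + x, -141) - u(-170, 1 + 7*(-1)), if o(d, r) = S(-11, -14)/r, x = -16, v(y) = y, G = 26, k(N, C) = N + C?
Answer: 27661/141 ≈ 196.18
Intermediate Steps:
k(N, C) = C + N
S(n, l) = l + n (S(n, l) = n + l = l + n)
u(R, h) = -26 + R (u(R, h) = R - 1*26 = R - 26 = -26 + R)
o(d, r) = -25/r (o(d, r) = (-14 - 11)/r = -25/r)
o(-66 + x, -141) - u(-170, 1 + 7*(-1)) = -25/(-141) - (-26 - 170) = -25*(-1/141) - 1*(-196) = 25/141 + 196 = 27661/141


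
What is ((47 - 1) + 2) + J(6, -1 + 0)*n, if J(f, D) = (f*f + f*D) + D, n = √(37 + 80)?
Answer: 48 + 87*√13 ≈ 361.68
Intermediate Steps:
n = 3*√13 (n = √117 = 3*√13 ≈ 10.817)
J(f, D) = D + f² + D*f (J(f, D) = (f² + D*f) + D = D + f² + D*f)
((47 - 1) + 2) + J(6, -1 + 0)*n = ((47 - 1) + 2) + ((-1 + 0) + 6² + (-1 + 0)*6)*(3*√13) = (46 + 2) + (-1 + 36 - 1*6)*(3*√13) = 48 + (-1 + 36 - 6)*(3*√13) = 48 + 29*(3*√13) = 48 + 87*√13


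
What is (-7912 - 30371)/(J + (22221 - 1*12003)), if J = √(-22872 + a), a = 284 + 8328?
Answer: -195587847/52210892 + 38283*I*√3565/52210892 ≈ -3.7461 + 0.04378*I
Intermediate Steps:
a = 8612
J = 2*I*√3565 (J = √(-22872 + 8612) = √(-14260) = 2*I*√3565 ≈ 119.42*I)
(-7912 - 30371)/(J + (22221 - 1*12003)) = (-7912 - 30371)/(2*I*√3565 + (22221 - 1*12003)) = -38283/(2*I*√3565 + (22221 - 12003)) = -38283/(2*I*√3565 + 10218) = -38283/(10218 + 2*I*√3565)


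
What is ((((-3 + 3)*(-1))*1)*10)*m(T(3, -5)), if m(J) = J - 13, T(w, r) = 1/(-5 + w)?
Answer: 0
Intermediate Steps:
m(J) = -13 + J
((((-3 + 3)*(-1))*1)*10)*m(T(3, -5)) = ((((-3 + 3)*(-1))*1)*10)*(-13 + 1/(-5 + 3)) = (((0*(-1))*1)*10)*(-13 + 1/(-2)) = ((0*1)*10)*(-13 - ½) = (0*10)*(-27/2) = 0*(-27/2) = 0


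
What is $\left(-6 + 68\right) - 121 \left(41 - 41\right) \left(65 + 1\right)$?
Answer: $62$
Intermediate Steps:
$\left(-6 + 68\right) - 121 \left(41 - 41\right) \left(65 + 1\right) = 62 - 121 \cdot 0 \cdot 66 = 62 - 0 = 62 + 0 = 62$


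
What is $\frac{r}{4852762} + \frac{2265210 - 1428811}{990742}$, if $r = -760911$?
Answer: $\frac{826244699519}{1201958782351} \approx 0.68742$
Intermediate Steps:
$\frac{r}{4852762} + \frac{2265210 - 1428811}{990742} = - \frac{760911}{4852762} + \frac{2265210 - 1428811}{990742} = \left(-760911\right) \frac{1}{4852762} + 836399 \cdot \frac{1}{990742} = - \frac{760911}{4852762} + \frac{836399}{990742} = \frac{826244699519}{1201958782351}$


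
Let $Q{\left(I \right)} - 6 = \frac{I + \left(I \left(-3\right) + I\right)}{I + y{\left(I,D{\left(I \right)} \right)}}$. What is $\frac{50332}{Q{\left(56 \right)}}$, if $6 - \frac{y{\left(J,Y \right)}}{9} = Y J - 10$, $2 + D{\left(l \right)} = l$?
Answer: $\frac{169971164}{20269} \approx 8385.8$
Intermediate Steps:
$D{\left(l \right)} = -2 + l$
$y{\left(J,Y \right)} = 144 - 9 J Y$ ($y{\left(J,Y \right)} = 54 - 9 \left(Y J - 10\right) = 54 - 9 \left(J Y - 10\right) = 54 - 9 \left(-10 + J Y\right) = 54 - \left(-90 + 9 J Y\right) = 144 - 9 J Y$)
$Q{\left(I \right)} = 6 - \frac{I}{144 + I - 9 I \left(-2 + I\right)}$ ($Q{\left(I \right)} = 6 + \frac{I + \left(I \left(-3\right) + I\right)}{I - \left(-144 + 9 I \left(-2 + I\right)\right)} = 6 + \frac{I + \left(- 3 I + I\right)}{144 + I - 9 I \left(-2 + I\right)} = 6 + \frac{I - 2 I}{144 + I - 9 I \left(-2 + I\right)} = 6 + \frac{\left(-1\right) I}{144 + I - 9 I \left(-2 + I\right)} = 6 - \frac{I}{144 + I - 9 I \left(-2 + I\right)}$)
$\frac{50332}{Q{\left(56 \right)}} = \frac{50332}{\frac{1}{-144 - 1064 + 9 \cdot 56^{2}} \left(-864 - 6328 + 54 \cdot 56^{2}\right)} = \frac{50332}{\frac{1}{-144 - 1064 + 9 \cdot 3136} \left(-864 - 6328 + 54 \cdot 3136\right)} = \frac{50332}{\frac{1}{-144 - 1064 + 28224} \left(-864 - 6328 + 169344\right)} = \frac{50332}{\frac{1}{27016} \cdot 162152} = \frac{50332}{\frac{20269}{3377}} = 50332 \cdot \frac{3377}{20269} = \frac{169971164}{20269}$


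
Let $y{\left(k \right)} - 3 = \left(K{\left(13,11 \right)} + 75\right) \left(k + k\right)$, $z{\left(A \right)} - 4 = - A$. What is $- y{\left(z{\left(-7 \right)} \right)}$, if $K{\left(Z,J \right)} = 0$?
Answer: $-1653$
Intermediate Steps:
$z{\left(A \right)} = 4 - A$
$y{\left(k \right)} = 3 + 150 k$ ($y{\left(k \right)} = 3 + \left(0 + 75\right) \left(k + k\right) = 3 + 75 \cdot 2 k = 3 + 150 k$)
$- y{\left(z{\left(-7 \right)} \right)} = - (3 + 150 \left(4 - -7\right)) = - (3 + 150 \left(4 + 7\right)) = - (3 + 150 \cdot 11) = - (3 + 1650) = \left(-1\right) 1653 = -1653$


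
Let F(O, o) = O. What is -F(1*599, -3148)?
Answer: -599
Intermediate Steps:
-F(1*599, -3148) = -599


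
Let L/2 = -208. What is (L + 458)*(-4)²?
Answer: 672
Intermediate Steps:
L = -416 (L = 2*(-208) = -416)
(L + 458)*(-4)² = (-416 + 458)*(-4)² = 42*16 = 672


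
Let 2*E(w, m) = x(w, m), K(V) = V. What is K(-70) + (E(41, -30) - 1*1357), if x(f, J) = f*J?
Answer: -2042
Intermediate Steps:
x(f, J) = J*f
E(w, m) = m*w/2 (E(w, m) = (m*w)/2 = m*w/2)
K(-70) + (E(41, -30) - 1*1357) = -70 + ((½)*(-30)*41 - 1*1357) = -70 + (-615 - 1357) = -70 - 1972 = -2042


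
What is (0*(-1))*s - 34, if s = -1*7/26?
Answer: -34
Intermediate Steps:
s = -7/26 (s = -7*1/26 = -7/26 ≈ -0.26923)
(0*(-1))*s - 34 = (0*(-1))*(-7/26) - 34 = 0*(-7/26) - 34 = 0 - 34 = -34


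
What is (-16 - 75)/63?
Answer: -13/9 ≈ -1.4444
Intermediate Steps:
(-16 - 75)/63 = (1/63)*(-91) = -13/9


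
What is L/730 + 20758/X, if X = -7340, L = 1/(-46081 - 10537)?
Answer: -42897590573/15168528380 ≈ -2.8281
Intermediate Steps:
L = -1/56618 (L = 1/(-56618) = -1/56618 ≈ -1.7662e-5)
L/730 + 20758/X = -1/56618/730 + 20758/(-7340) = -1/56618*1/730 + 20758*(-1/7340) = -1/41331140 - 10379/3670 = -42897590573/15168528380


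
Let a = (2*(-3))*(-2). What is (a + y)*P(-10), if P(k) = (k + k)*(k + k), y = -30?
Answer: -7200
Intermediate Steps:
a = 12 (a = -6*(-2) = 12)
P(k) = 4*k**2 (P(k) = (2*k)*(2*k) = 4*k**2)
(a + y)*P(-10) = (12 - 30)*(4*(-10)**2) = -72*100 = -18*400 = -7200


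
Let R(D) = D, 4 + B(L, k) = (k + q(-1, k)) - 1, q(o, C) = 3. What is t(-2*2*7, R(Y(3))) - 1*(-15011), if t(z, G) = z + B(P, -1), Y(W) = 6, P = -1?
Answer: 14980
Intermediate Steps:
B(L, k) = -2 + k (B(L, k) = -4 + ((k + 3) - 1) = -4 + ((3 + k) - 1) = -4 + (2 + k) = -2 + k)
t(z, G) = -3 + z (t(z, G) = z + (-2 - 1) = z - 3 = -3 + z)
t(-2*2*7, R(Y(3))) - 1*(-15011) = (-3 - 2*2*7) - 1*(-15011) = (-3 - 4*7) + 15011 = (-3 - 28) + 15011 = -31 + 15011 = 14980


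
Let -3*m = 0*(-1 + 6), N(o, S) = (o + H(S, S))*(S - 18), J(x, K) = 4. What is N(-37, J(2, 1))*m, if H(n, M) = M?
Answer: 0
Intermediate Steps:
N(o, S) = (-18 + S)*(S + o) (N(o, S) = (o + S)*(S - 18) = (S + o)*(-18 + S) = (-18 + S)*(S + o))
m = 0 (m = -0*(-1 + 6) = -0*5 = -⅓*0 = 0)
N(-37, J(2, 1))*m = (4² - 18*4 - 18*(-37) + 4*(-37))*0 = (16 - 72 + 666 - 148)*0 = 462*0 = 0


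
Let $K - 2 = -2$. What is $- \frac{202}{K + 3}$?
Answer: $- \frac{202}{3} \approx -67.333$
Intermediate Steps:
$K = 0$ ($K = 2 - 2 = 0$)
$- \frac{202}{K + 3} = - \frac{202}{0 + 3} = - \frac{202}{3}$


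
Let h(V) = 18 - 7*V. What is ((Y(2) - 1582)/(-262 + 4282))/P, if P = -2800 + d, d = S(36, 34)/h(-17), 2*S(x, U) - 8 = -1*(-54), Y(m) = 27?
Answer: 42607/308389476 ≈ 0.00013816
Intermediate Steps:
S(x, U) = 31 (S(x, U) = 4 + (-1*(-54))/2 = 4 + (½)*54 = 4 + 27 = 31)
d = 31/137 (d = 31/(18 - 7*(-17)) = 31/(18 + 119) = 31/137 ≈ 0.22628)
P = -383569/137 (P = -2800 + 31/137 = -383569/137 ≈ -2799.8)
((Y(2) - 1582)/(-262 + 4282))/P = ((27 - 1582)/(-262 + 4282))/(-383569/137) = -1555/4020*(-137/383569) = -1555*1/4020*(-137/383569) = -311/804*(-137/383569) = 42607/308389476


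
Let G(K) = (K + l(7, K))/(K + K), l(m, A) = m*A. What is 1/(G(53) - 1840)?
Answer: -1/1836 ≈ -0.00054466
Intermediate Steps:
l(m, A) = A*m
G(K) = 4 (G(K) = (K + K*7)/(K + K) = (K + 7*K)/((2*K)) = (8*K)*(1/(2*K)) = 4)
1/(G(53) - 1840) = 1/(4 - 1840) = 1/(-1836) = -1/1836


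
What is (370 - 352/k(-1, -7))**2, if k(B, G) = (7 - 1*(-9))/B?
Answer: 153664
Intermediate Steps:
k(B, G) = 16/B (k(B, G) = (7 + 9)/B = 16/B)
(370 - 352/k(-1, -7))**2 = (370 - 352/(16/(-1)))**2 = (370 - 352/(16*(-1)))**2 = (370 - 352/(-16))**2 = (370 - 352*(-1/16))**2 = (370 + 22)**2 = 392**2 = 153664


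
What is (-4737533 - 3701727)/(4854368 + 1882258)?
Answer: -4219630/3368313 ≈ -1.2527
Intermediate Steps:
(-4737533 - 3701727)/(4854368 + 1882258) = -8439260/6736626 = -8439260*1/6736626 = -4219630/3368313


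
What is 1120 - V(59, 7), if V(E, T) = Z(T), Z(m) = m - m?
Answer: 1120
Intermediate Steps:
Z(m) = 0
V(E, T) = 0
1120 - V(59, 7) = 1120 - 1*0 = 1120 + 0 = 1120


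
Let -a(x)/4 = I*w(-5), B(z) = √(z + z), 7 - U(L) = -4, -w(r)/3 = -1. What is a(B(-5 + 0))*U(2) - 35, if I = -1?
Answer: 97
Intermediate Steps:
w(r) = 3 (w(r) = -3*(-1) = 3)
U(L) = 11 (U(L) = 7 - 1*(-4) = 7 + 4 = 11)
B(z) = √2*√z (B(z) = √(2*z) = √2*√z)
a(x) = 12 (a(x) = -(-4)*3 = -4*(-3) = 12)
a(B(-5 + 0))*U(2) - 35 = 12*11 - 35 = 132 - 35 = 97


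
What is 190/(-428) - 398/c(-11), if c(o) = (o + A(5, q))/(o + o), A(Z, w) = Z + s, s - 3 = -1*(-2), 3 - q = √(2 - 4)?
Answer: -1873879/214 ≈ -8756.4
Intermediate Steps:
q = 3 - I*√2 (q = 3 - √(2 - 4) = 3 - √(-2) = 3 - I*√2 ≈ 3.0 - 1.4142*I)
s = 5 (s = 3 - 1*(-2) = 3 + 2 = 5)
A(Z, w) = 5 + Z (A(Z, w) = Z + 5 = 5 + Z)
c(o) = (10 + o)/(2*o) (c(o) = (o + (5 + 5))/(o + o) = (o + 10)/((2*o)) = (10 + o)*(1/(2*o)) = (10 + o)/(2*o))
190/(-428) - 398/c(-11) = 190/(-428) - 398*(-22/(10 - 11)) = 190*(-1/428) - 398/((½)*(-1/11)*(-1)) = -95/214 - 398/1/22 = -95/214 - 398*22 = -95/214 - 8756 = -1873879/214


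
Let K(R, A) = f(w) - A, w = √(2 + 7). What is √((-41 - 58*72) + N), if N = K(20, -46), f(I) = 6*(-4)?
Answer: I*√4195 ≈ 64.769*I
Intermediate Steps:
w = 3 (w = √9 = 3)
f(I) = -24
K(R, A) = -24 - A
N = 22 (N = -24 - 1*(-46) = -24 + 46 = 22)
√((-41 - 58*72) + N) = √((-41 - 58*72) + 22) = √((-41 - 4176) + 22) = √(-4217 + 22) = √(-4195) = I*√4195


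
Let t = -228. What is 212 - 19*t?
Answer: 4544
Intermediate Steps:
212 - 19*t = 212 - 19*(-228) = 212 + 4332 = 4544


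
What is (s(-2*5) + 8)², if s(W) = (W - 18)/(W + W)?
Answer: 2209/25 ≈ 88.360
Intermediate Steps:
s(W) = (-18 + W)/(2*W) (s(W) = (-18 + W)/((2*W)) = (-18 + W)*(1/(2*W)) = (-18 + W)/(2*W))
(s(-2*5) + 8)² = ((-18 - 2*5)/(2*((-2*5))) + 8)² = ((½)*(-18 - 10)/(-10) + 8)² = ((½)*(-⅒)*(-28) + 8)² = (7/5 + 8)² = (47/5)² = 2209/25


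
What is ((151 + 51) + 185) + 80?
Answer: 467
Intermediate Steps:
((151 + 51) + 185) + 80 = (202 + 185) + 80 = 387 + 80 = 467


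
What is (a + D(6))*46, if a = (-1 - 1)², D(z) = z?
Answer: 460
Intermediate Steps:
a = 4 (a = (-2)² = 4)
(a + D(6))*46 = (4 + 6)*46 = 10*46 = 460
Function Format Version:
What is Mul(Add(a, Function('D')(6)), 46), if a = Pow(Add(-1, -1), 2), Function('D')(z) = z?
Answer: 460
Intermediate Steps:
a = 4 (a = Pow(-2, 2) = 4)
Mul(Add(a, Function('D')(6)), 46) = Mul(Add(4, 6), 46) = Mul(10, 46) = 460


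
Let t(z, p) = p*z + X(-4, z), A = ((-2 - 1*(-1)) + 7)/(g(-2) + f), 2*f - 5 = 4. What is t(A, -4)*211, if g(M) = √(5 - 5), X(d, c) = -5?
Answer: -6541/3 ≈ -2180.3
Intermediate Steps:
f = 9/2 (f = 5/2 + (½)*4 = 5/2 + 2 = 9/2 ≈ 4.5000)
g(M) = 0 (g(M) = √0 = 0)
A = 4/3 (A = ((-2 - 1*(-1)) + 7)/(0 + 9/2) = ((-2 + 1) + 7)/(9/2) = (-1 + 7)*(2/9) = 6*(2/9) = 4/3 ≈ 1.3333)
t(z, p) = -5 + p*z (t(z, p) = p*z - 5 = -5 + p*z)
t(A, -4)*211 = (-5 - 4*4/3)*211 = (-5 - 16/3)*211 = -31/3*211 = -6541/3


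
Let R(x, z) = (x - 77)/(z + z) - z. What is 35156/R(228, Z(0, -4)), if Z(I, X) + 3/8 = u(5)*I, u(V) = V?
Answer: -843744/4823 ≈ -174.94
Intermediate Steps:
Z(I, X) = -3/8 + 5*I
R(x, z) = -z + (-77 + x)/(2*z) (R(x, z) = (-77 + x)/((2*z)) - z = (-77 + x)*(1/(2*z)) - z = (-77 + x)/(2*z) - z = -z + (-77 + x)/(2*z))
35156/R(228, Z(0, -4)) = 35156/(((-77 + 228 - 2*(-3/8 + 5*0)²)/(2*(-3/8 + 5*0)))) = 35156/(((-77 + 228 - 2*(-3/8 + 0)²)/(2*(-3/8 + 0)))) = 35156/(((-77 + 228 - 2*(-3/8)²)/(2*(-3/8)))) = 35156/(((½)*(-8/3)*(-77 + 228 - 2*9/64))) = 35156/(((½)*(-8/3)*(-77 + 228 - 9/32))) = 35156/(((½)*(-8/3)*(4823/32))) = 35156/(-4823/24) = 35156*(-24/4823) = -843744/4823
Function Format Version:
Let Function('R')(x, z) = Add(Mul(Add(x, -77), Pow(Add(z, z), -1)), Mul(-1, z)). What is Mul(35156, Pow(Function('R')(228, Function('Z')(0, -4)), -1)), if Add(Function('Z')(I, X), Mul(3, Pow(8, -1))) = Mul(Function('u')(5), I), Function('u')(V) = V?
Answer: Rational(-843744, 4823) ≈ -174.94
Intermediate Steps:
Function('Z')(I, X) = Add(Rational(-3, 8), Mul(5, I))
Function('R')(x, z) = Add(Mul(-1, z), Mul(Rational(1, 2), Pow(z, -1), Add(-77, x))) (Function('R')(x, z) = Add(Mul(Add(-77, x), Pow(Mul(2, z), -1)), Mul(-1, z)) = Add(Mul(Add(-77, x), Mul(Rational(1, 2), Pow(z, -1))), Mul(-1, z)) = Add(Mul(Rational(1, 2), Pow(z, -1), Add(-77, x)), Mul(-1, z)) = Add(Mul(-1, z), Mul(Rational(1, 2), Pow(z, -1), Add(-77, x))))
Mul(35156, Pow(Function('R')(228, Function('Z')(0, -4)), -1)) = Mul(35156, Pow(Mul(Rational(1, 2), Pow(Add(Rational(-3, 8), Mul(5, 0)), -1), Add(-77, 228, Mul(-2, Pow(Add(Rational(-3, 8), Mul(5, 0)), 2)))), -1)) = Mul(35156, Pow(Mul(Rational(1, 2), Pow(Add(Rational(-3, 8), 0), -1), Add(-77, 228, Mul(-2, Pow(Add(Rational(-3, 8), 0), 2)))), -1)) = Mul(35156, Pow(Mul(Rational(1, 2), Pow(Rational(-3, 8), -1), Add(-77, 228, Mul(-2, Pow(Rational(-3, 8), 2)))), -1)) = Mul(35156, Pow(Mul(Rational(1, 2), Rational(-8, 3), Add(-77, 228, Mul(-2, Rational(9, 64)))), -1)) = Mul(35156, Pow(Mul(Rational(1, 2), Rational(-8, 3), Add(-77, 228, Rational(-9, 32))), -1)) = Mul(35156, Pow(Mul(Rational(1, 2), Rational(-8, 3), Rational(4823, 32)), -1)) = Mul(35156, Pow(Rational(-4823, 24), -1)) = Mul(35156, Rational(-24, 4823)) = Rational(-843744, 4823)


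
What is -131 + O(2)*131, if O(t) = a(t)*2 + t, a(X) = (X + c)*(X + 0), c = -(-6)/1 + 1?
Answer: 4847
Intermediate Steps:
c = 7 (c = -(-6) + 1 = -3*(-2) + 1 = 6 + 1 = 7)
a(X) = X*(7 + X) (a(X) = (X + 7)*(X + 0) = (7 + X)*X = X*(7 + X))
O(t) = t + 2*t*(7 + t) (O(t) = (t*(7 + t))*2 + t = 2*t*(7 + t) + t = t + 2*t*(7 + t))
-131 + O(2)*131 = -131 + (2*(15 + 2*2))*131 = -131 + (2*(15 + 4))*131 = -131 + (2*19)*131 = -131 + 38*131 = -131 + 4978 = 4847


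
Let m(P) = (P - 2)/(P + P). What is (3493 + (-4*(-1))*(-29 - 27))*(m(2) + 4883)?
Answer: 15962527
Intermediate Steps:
m(P) = (-2 + P)/(2*P) (m(P) = (-2 + P)/((2*P)) = (-2 + P)*(1/(2*P)) = (-2 + P)/(2*P))
(3493 + (-4*(-1))*(-29 - 27))*(m(2) + 4883) = (3493 + (-4*(-1))*(-29 - 27))*((1/2)*(-2 + 2)/2 + 4883) = (3493 + 4*(-56))*((1/2)*(1/2)*0 + 4883) = (3493 - 224)*(0 + 4883) = 3269*4883 = 15962527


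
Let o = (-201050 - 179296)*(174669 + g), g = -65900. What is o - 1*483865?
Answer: -41370337939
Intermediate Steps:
o = -41369854074 (o = (-201050 - 179296)*(174669 - 65900) = -380346*108769 = -41369854074)
o - 1*483865 = -41369854074 - 1*483865 = -41369854074 - 483865 = -41370337939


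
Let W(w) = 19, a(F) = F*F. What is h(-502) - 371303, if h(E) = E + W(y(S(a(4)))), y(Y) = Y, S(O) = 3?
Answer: -371786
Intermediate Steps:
a(F) = F²
h(E) = 19 + E (h(E) = E + 19 = 19 + E)
h(-502) - 371303 = (19 - 502) - 371303 = -483 - 371303 = -371786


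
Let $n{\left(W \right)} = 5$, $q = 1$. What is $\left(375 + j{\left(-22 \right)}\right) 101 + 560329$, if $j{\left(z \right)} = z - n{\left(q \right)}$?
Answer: $595477$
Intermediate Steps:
$j{\left(z \right)} = -5 + z$ ($j{\left(z \right)} = z - 5 = -5 + z$)
$\left(375 + j{\left(-22 \right)}\right) 101 + 560329 = \left(375 - 27\right) 101 + 560329 = 348 \cdot 101 + 560329 = 35148 + 560329 = 595477$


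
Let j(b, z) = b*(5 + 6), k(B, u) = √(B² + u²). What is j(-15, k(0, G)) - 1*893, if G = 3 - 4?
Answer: -1058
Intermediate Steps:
G = -1
j(b, z) = 11*b (j(b, z) = b*11 = 11*b)
j(-15, k(0, G)) - 1*893 = 11*(-15) - 1*893 = -165 - 893 = -1058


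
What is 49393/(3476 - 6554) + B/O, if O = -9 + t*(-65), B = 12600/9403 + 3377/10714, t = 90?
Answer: -24541335120119/1529303741343 ≈ -16.047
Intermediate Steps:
B = 15159121/9158522 (B = 12600*(1/9403) + 3377*(1/10714) = 12600/9403 + 307/974 = 15159121/9158522 ≈ 1.6552)
O = -5859 (O = -9 + 90*(-65) = -9 - 5850 = -5859)
49393/(3476 - 6554) + B/O = 49393/(3476 - 6554) + (15159121/9158522)/(-5859) = 49393/(-3078) + (15159121/9158522)*(-1/5859) = 49393*(-1/3078) - 15159121/53659780398 = -49393/3078 - 15159121/53659780398 = -24541335120119/1529303741343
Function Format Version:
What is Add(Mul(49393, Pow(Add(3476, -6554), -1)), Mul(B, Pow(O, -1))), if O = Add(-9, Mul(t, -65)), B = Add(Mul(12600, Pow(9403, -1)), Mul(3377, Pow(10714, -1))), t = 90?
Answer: Rational(-24541335120119, 1529303741343) ≈ -16.047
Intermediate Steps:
B = Rational(15159121, 9158522) (B = Add(Mul(12600, Rational(1, 9403)), Mul(3377, Rational(1, 10714))) = Add(Rational(12600, 9403), Rational(307, 974)) = Rational(15159121, 9158522) ≈ 1.6552)
O = -5859 (O = Add(-9, Mul(90, -65)) = Add(-9, -5850) = -5859)
Add(Mul(49393, Pow(Add(3476, -6554), -1)), Mul(B, Pow(O, -1))) = Add(Mul(49393, Pow(Add(3476, -6554), -1)), Mul(Rational(15159121, 9158522), Pow(-5859, -1))) = Add(Mul(49393, Pow(-3078, -1)), Mul(Rational(15159121, 9158522), Rational(-1, 5859))) = Add(Mul(49393, Rational(-1, 3078)), Rational(-15159121, 53659780398)) = Add(Rational(-49393, 3078), Rational(-15159121, 53659780398)) = Rational(-24541335120119, 1529303741343)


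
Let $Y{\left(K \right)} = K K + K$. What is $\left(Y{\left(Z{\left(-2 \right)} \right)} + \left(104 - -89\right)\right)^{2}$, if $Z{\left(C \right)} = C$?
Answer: $38025$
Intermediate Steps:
$Y{\left(K \right)} = K + K^{2}$ ($Y{\left(K \right)} = K^{2} + K = K + K^{2}$)
$\left(Y{\left(Z{\left(-2 \right)} \right)} + \left(104 - -89\right)\right)^{2} = \left(- 2 \left(1 - 2\right) + \left(104 - -89\right)\right)^{2} = \left(\left(-2\right) \left(-1\right) + \left(104 + 89\right)\right)^{2} = \left(2 + 193\right)^{2} = 195^{2} = 38025$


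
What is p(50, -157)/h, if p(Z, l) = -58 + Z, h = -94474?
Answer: 4/47237 ≈ 8.4679e-5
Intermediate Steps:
p(50, -157)/h = (-58 + 50)/(-94474) = -8*(-1/94474) = 4/47237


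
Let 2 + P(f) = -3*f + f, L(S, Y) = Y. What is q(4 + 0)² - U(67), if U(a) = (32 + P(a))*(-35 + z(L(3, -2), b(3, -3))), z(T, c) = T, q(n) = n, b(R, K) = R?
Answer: -3832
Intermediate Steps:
P(f) = -2 - 2*f (P(f) = -2 + (-3*f + f) = -2 - 2*f)
U(a) = -1110 + 74*a (U(a) = (32 + (-2 - 2*a))*(-35 - 2) = (30 - 2*a)*(-37) = -1110 + 74*a)
q(4 + 0)² - U(67) = (4 + 0)² - (-1110 + 74*67) = 4² - (-1110 + 4958) = 16 - 1*3848 = 16 - 3848 = -3832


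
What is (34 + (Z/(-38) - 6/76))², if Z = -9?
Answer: 421201/361 ≈ 1166.8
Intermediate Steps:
(34 + (Z/(-38) - 6/76))² = (34 + (-9/(-38) - 6/76))² = (34 + (-9*(-1/38) - 6*1/76))² = (34 + (9/38 - 3/38))² = (34 + 3/19)² = (649/19)² = 421201/361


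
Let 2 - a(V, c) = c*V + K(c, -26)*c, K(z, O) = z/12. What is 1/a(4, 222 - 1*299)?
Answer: -12/2209 ≈ -0.0054323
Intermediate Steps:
K(z, O) = z/12 (K(z, O) = z*(1/12) = z/12)
a(V, c) = 2 - c**2/12 - V*c (a(V, c) = 2 - (c*V + (c/12)*c) = 2 - (V*c + c**2/12) = 2 - (c**2/12 + V*c) = 2 + (-c**2/12 - V*c) = 2 - c**2/12 - V*c)
1/a(4, 222 - 1*299) = 1/(2 - (222 - 1*299)**2/12 - 1*4*(222 - 1*299)) = 1/(2 - (222 - 299)**2/12 - 1*4*(222 - 299)) = 1/(2 - 1/12*(-77)**2 - 1*4*(-77)) = 1/(2 - 1/12*5929 + 308) = 1/(2 - 5929/12 + 308) = 1/(-2209/12) = -12/2209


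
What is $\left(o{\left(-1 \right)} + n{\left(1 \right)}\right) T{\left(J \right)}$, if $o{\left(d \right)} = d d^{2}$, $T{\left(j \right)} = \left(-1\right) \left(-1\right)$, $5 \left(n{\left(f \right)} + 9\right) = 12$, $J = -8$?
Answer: $- \frac{38}{5} \approx -7.6$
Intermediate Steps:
$n{\left(f \right)} = - \frac{33}{5}$ ($n{\left(f \right)} = -9 + \frac{1}{5} \cdot 12 = -9 + \frac{12}{5} = - \frac{33}{5}$)
$T{\left(j \right)} = 1$
$o{\left(d \right)} = d^{3}$
$\left(o{\left(-1 \right)} + n{\left(1 \right)}\right) T{\left(J \right)} = \left(\left(-1\right)^{3} - \frac{33}{5}\right) 1 = \left(-1 - \frac{33}{5}\right) 1 = \left(- \frac{38}{5}\right) 1 = - \frac{38}{5}$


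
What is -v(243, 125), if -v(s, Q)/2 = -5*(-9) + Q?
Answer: 340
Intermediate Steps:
v(s, Q) = -90 - 2*Q (v(s, Q) = -2*(-5*(-9) + Q) = -2*(45 + Q) = -90 - 2*Q)
-v(243, 125) = -(-90 - 2*125) = -(-90 - 250) = -1*(-340) = 340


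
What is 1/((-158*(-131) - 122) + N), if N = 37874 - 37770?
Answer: 1/20680 ≈ 4.8356e-5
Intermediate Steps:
N = 104
1/((-158*(-131) - 122) + N) = 1/((-158*(-131) - 122) + 104) = 1/((20698 - 122) + 104) = 1/(20576 + 104) = 1/20680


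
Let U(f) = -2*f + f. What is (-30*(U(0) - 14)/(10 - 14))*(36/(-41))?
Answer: 3780/41 ≈ 92.195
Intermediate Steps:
U(f) = -f
(-30*(U(0) - 14)/(10 - 14))*(36/(-41)) = (-30*(-1*0 - 14)/(10 - 14))*(36/(-41)) = (-30*(0 - 14)/(-4))*(36*(-1/41)) = -(-420)*(-1)/4*(-36/41) = -30*7/2*(-36/41) = -105*(-36/41) = 3780/41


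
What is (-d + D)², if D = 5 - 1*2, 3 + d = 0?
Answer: 36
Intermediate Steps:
d = -3 (d = -3 + 0 = -3)
D = 3 (D = 5 - 2 = 3)
(-d + D)² = (-1*(-3) + 3)² = (3 + 3)² = 6² = 36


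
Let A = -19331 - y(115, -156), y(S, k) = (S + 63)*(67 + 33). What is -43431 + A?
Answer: -80562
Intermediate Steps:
y(S, k) = 6300 + 100*S (y(S, k) = (63 + S)*100 = 6300 + 100*S)
A = -37131 (A = -19331 - (6300 + 100*115) = -19331 - (6300 + 11500) = -19331 - 1*17800 = -19331 - 17800 = -37131)
-43431 + A = -43431 - 37131 = -80562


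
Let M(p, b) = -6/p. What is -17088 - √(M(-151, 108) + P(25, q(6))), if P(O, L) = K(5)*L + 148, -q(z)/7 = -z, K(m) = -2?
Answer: -17088 - √1460170/151 ≈ -17096.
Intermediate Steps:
q(z) = 7*z (q(z) = -(-7)*z = 7*z)
P(O, L) = 148 - 2*L (P(O, L) = -2*L + 148 = 148 - 2*L)
-17088 - √(M(-151, 108) + P(25, q(6))) = -17088 - √(-6/(-151) + (148 - 14*6)) = -17088 - √(-6*(-1/151) + (148 - 2*42)) = -17088 - √(6/151 + (148 - 84)) = -17088 - √(6/151 + 64) = -17088 - √(9670/151) = -17088 - √1460170/151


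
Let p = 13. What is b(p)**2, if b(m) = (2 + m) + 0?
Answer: 225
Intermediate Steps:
b(m) = 2 + m
b(p)**2 = (2 + 13)**2 = 15**2 = 225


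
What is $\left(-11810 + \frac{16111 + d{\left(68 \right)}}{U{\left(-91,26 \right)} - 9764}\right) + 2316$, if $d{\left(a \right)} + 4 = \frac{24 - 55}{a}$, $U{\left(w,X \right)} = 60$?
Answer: $- \frac{6265920013}{659872} \approx -9495.7$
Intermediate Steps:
$d{\left(a \right)} = -4 - \frac{31}{a}$ ($d{\left(a \right)} = -4 + \frac{24 - 55}{a} = -4 - \frac{31}{a}$)
$\left(-11810 + \frac{16111 + d{\left(68 \right)}}{U{\left(-91,26 \right)} - 9764}\right) + 2316 = \left(-11810 + \frac{16111 - \left(4 + \frac{31}{68}\right)}{60 - 9764}\right) + 2316 = \left(-11810 + \frac{16111 - \frac{303}{68}}{-9704}\right) + 2316 = \left(-11810 + \left(16111 - \frac{303}{68}\right) \left(- \frac{1}{9704}\right)\right) + 2316 = \left(-11810 + \frac{1095245}{68} \left(- \frac{1}{9704}\right)\right) + 2316 = \left(-11810 - \frac{1095245}{659872}\right) + 2316 = - \frac{7794183565}{659872} + 2316 = - \frac{6265920013}{659872}$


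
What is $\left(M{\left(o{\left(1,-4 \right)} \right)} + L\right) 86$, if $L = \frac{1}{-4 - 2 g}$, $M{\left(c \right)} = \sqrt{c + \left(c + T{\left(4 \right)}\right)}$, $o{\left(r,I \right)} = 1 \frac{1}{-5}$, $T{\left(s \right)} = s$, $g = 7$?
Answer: $- \frac{43}{9} + \frac{258 \sqrt{10}}{5} \approx 158.4$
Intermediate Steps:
$o{\left(r,I \right)} = - \frac{1}{5}$ ($o{\left(r,I \right)} = 1 \left(- \frac{1}{5}\right) = - \frac{1}{5}$)
$M{\left(c \right)} = \sqrt{4 + 2 c}$ ($M{\left(c \right)} = \sqrt{c + \left(c + 4\right)} = \sqrt{c + \left(4 + c\right)} = \sqrt{4 + 2 c}$)
$L = - \frac{1}{18}$ ($L = \frac{1}{-4 - 14} = \frac{1}{-18} = - \frac{1}{18} \approx -0.055556$)
$\left(M{\left(o{\left(1,-4 \right)} \right)} + L\right) 86 = \left(\sqrt{4 + 2 \left(- \frac{1}{5}\right)} - \frac{1}{18}\right) 86 = \left(\sqrt{4 - \frac{2}{5}} - \frac{1}{18}\right) 86 = \left(\sqrt{\frac{18}{5}} - \frac{1}{18}\right) 86 = \left(\frac{3 \sqrt{10}}{5} - \frac{1}{18}\right) 86 = \left(- \frac{1}{18} + \frac{3 \sqrt{10}}{5}\right) 86 = - \frac{43}{9} + \frac{258 \sqrt{10}}{5}$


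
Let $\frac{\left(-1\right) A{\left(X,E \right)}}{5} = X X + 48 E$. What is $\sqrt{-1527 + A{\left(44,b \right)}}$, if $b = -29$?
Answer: $i \sqrt{4247} \approx 65.169 i$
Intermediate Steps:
$A{\left(X,E \right)} = - 240 E - 5 X^{2}$ ($A{\left(X,E \right)} = - 5 \left(X X + 48 E\right) = - 5 \left(X^{2} + 48 E\right) = - 240 E - 5 X^{2}$)
$\sqrt{-1527 + A{\left(44,b \right)}} = \sqrt{-1527 - \left(-6960 + 5 \cdot 44^{2}\right)} = \sqrt{-1527 + \left(6960 - 9680\right)} = \sqrt{-1527 - 2720} = \sqrt{-4247} = i \sqrt{4247}$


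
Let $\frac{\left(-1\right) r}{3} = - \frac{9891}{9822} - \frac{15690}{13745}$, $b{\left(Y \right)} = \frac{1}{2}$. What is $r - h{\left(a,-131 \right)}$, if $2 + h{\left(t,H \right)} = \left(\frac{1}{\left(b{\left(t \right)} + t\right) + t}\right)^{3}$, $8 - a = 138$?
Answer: $\frac{10626387466504481}{1258216825429134} \approx 8.4456$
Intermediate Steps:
$a = -130$ ($a = 8 - 138 = -130$)
$b{\left(Y \right)} = \frac{1}{2}$
$r = \frac{58011795}{9000226}$ ($r = - 3 \left(- \frac{9891}{9822} - \frac{15690}{13745}\right) = - 3 \left(\left(-9891\right) \frac{1}{9822} - \frac{3138}{2749}\right) = - 3 \left(- \frac{3297}{3274} - \frac{3138}{2749}\right) = \left(-3\right) \left(- \frac{19337265}{9000226}\right) = \frac{58011795}{9000226} \approx 6.4456$)
$h{\left(t,H \right)} = -2 + \frac{1}{\left(\frac{1}{2} + 2 t\right)^{3}}$ ($h{\left(t,H \right)} = -2 + \left(\frac{1}{\left(\frac{1}{2} + t\right) + t}\right)^{3} = -2 + \left(\frac{1}{\frac{1}{2} + 2 t}\right)^{3} = -2 + \frac{1}{\left(\frac{1}{2} + 2 t\right)^{3}}$)
$r - h{\left(a,-131 \right)} = \frac{58011795}{9000226} - \left(-2 + \frac{8}{\left(1 + 4 \left(-130\right)\right)^{3}}\right) = \frac{58011795}{9000226} - \left(-2 + \frac{8}{\left(1 - 520\right)^{3}}\right) = \frac{58011795}{9000226} - \left(-2 + \frac{8}{-139798359}\right) = \frac{58011795}{9000226} - \left(-2 + 8 \left(- \frac{1}{139798359}\right)\right) = \frac{58011795}{9000226} - \left(-2 - \frac{8}{139798359}\right) = \frac{58011795}{9000226} - - \frac{279596726}{139798359} = \frac{58011795}{9000226} + \frac{279596726}{139798359} = \frac{10626387466504481}{1258216825429134}$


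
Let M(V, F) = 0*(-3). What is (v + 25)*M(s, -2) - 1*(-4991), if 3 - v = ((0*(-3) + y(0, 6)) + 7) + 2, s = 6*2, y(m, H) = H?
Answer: 4991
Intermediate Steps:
s = 12
M(V, F) = 0
v = -12 (v = 3 - (((0*(-3) + 6) + 7) + 2) = 3 - (((0 + 6) + 7) + 2) = 3 - ((6 + 7) + 2) = 3 - (13 + 2) = 3 - 1*15 = 3 - 15 = -12)
(v + 25)*M(s, -2) - 1*(-4991) = (-12 + 25)*0 - 1*(-4991) = 13*0 + 4991 = 0 + 4991 = 4991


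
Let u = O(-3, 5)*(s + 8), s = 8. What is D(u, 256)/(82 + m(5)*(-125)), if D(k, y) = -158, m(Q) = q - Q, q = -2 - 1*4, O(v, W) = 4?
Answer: -158/1457 ≈ -0.10844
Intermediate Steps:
q = -6 (q = -2 - 4 = -6)
m(Q) = -6 - Q
u = 64 (u = 4*(8 + 8) = 4*16 = 64)
D(u, 256)/(82 + m(5)*(-125)) = -158/(82 + (-6 - 1*5)*(-125)) = -158/(82 + (-6 - 5)*(-125)) = -158/(82 - 11*(-125)) = -158/(82 + 1375) = -158/1457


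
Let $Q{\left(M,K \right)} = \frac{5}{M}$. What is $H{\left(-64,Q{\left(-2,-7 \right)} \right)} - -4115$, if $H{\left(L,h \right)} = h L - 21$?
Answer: $4254$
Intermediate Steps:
$H{\left(L,h \right)} = -21 + L h$ ($H{\left(L,h \right)} = L h - 21 = -21 + L h$)
$H{\left(-64,Q{\left(-2,-7 \right)} \right)} - -4115 = \left(-21 - 64 \frac{5}{-2}\right) - -4115 = \left(-21 - 64 \cdot 5 \left(- \frac{1}{2}\right)\right) + 4115 = \left(-21 - -160\right) + 4115 = \left(-21 + 160\right) + 4115 = 139 + 4115 = 4254$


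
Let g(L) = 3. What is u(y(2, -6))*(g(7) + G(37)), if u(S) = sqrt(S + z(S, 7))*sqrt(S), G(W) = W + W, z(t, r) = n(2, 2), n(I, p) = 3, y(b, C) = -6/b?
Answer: 0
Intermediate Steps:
z(t, r) = 3
G(W) = 2*W
u(S) = sqrt(S)*sqrt(3 + S) (u(S) = sqrt(S + 3)*sqrt(S) = sqrt(3 + S)*sqrt(S) = sqrt(S)*sqrt(3 + S))
u(y(2, -6))*(g(7) + G(37)) = (sqrt(-6/2)*sqrt(3 - 6/2))*(3 + 2*37) = (sqrt(-6*1/2)*sqrt(3 - 6*1/2))*(3 + 74) = (sqrt(-3)*sqrt(3 - 3))*77 = ((I*sqrt(3))*sqrt(0))*77 = ((I*sqrt(3))*0)*77 = 0*77 = 0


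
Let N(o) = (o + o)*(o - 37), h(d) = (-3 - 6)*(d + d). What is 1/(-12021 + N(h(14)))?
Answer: 1/133635 ≈ 7.4831e-6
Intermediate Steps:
h(d) = -18*d
N(o) = 2*o*(-37 + o) (N(o) = (2*o)*(-37 + o) = 2*o*(-37 + o))
1/(-12021 + N(h(14))) = 1/(-12021 + 2*(-18*14)*(-37 - 18*14)) = 1/(-12021 + 2*(-252)*(-37 - 252)) = 1/(-12021 + 2*(-252)*(-289)) = 1/(-12021 + 145656) = 1/133635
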